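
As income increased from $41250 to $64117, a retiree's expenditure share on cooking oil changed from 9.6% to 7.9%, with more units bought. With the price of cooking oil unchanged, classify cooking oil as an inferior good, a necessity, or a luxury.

Quantity rises but the budget share falls as income rises, so 0 < η < 1.

necessity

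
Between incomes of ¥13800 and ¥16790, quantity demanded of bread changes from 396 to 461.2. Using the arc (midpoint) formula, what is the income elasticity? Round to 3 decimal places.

ΔQ = 461.2 − 396 = 65.2; midpoint Q̄ = (396 + 461.2)/2 = 428.6.
ΔI = 16790 − 13800 = 2990; midpoint Ī = (13800 + 16790)/2 = 15295.
η = (ΔQ/Q̄) ÷ (ΔI/Ī) = (65.2/428.6) ÷ (2990/15295) = 0.778.

0.778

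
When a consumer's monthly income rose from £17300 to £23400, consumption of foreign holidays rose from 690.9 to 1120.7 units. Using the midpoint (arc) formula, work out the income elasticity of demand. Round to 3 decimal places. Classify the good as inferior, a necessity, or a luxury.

1.583 (luxury)

ΔQ = 1120.7 − 690.9 = 429.8; midpoint Q̄ = (690.9 + 1120.7)/2 = 905.8.
ΔI = 23400 − 17300 = 6100; midpoint Ī = (17300 + 23400)/2 = 20350.
η = (ΔQ/Q̄) ÷ (ΔI/Ī) = (429.8/905.8) ÷ (6100/20350) = 1.583.
η > 1 ⇒ luxury.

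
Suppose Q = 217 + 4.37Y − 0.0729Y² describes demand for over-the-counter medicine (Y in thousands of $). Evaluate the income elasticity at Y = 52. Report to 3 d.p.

-0.676

At Y = 52: Q = 247.1184.
dQ/dY = 4.37 − 0.1458Y = -3.21160.
η = (dQ/dY)·(Y/Q) = -3.21160 × (52/247.1184) = -0.676.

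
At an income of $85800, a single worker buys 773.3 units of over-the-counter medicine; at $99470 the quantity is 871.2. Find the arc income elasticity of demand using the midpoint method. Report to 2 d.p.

ΔQ = 871.2 − 773.3 = 97.9; midpoint Q̄ = (773.3 + 871.2)/2 = 822.25.
ΔI = 99470 − 85800 = 13670; midpoint Ī = (85800 + 99470)/2 = 92635.
η = (ΔQ/Q̄) ÷ (ΔI/Ī) = (97.9/822.25) ÷ (13670/92635) = 0.81.

0.81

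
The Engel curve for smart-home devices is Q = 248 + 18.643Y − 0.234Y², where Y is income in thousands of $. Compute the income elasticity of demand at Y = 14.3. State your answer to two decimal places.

At Y = 14.3: Q = 466.7442.
dQ/dY = 18.643 − 0.468Y = 11.95060.
η = (dQ/dY)·(Y/Q) = 11.95060 × (14.3/466.7442) = 0.37.

0.37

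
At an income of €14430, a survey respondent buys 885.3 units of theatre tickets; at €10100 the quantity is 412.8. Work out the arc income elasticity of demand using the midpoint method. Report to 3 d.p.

2.062

ΔQ = 412.8 − 885.3 = -472.5; midpoint Q̄ = (885.3 + 412.8)/2 = 649.05.
ΔI = 10100 − 14430 = -4330; midpoint Ī = (14430 + 10100)/2 = 12265.
η = (ΔQ/Q̄) ÷ (ΔI/Ī) = (-472.5/649.05) ÷ (-4330/12265) = 2.062.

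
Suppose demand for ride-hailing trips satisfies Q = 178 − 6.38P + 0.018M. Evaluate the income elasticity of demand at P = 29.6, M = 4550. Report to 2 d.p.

At P = 29.6, M = 4550: Q = 71.052.
Holding P constant, ∂Q/∂M = 0.018.
η_M = (∂Q/∂M)·(M/Q) = 0.018 × (4550/71.052) = 1.15.

1.15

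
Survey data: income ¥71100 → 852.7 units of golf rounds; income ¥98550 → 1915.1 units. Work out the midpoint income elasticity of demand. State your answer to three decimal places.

ΔQ = 1915.1 − 852.7 = 1062.4; midpoint Q̄ = (852.7 + 1915.1)/2 = 1383.9.
ΔI = 98550 − 71100 = 27450; midpoint Ī = (71100 + 98550)/2 = 84825.
η = (ΔQ/Q̄) ÷ (ΔI/Ī) = (1062.4/1383.9) ÷ (27450/84825) = 2.372.

2.372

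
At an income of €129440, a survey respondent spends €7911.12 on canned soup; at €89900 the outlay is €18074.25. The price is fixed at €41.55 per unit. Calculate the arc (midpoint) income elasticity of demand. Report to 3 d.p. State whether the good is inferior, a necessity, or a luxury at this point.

With a constant price, Q₁ = 7911.12/41.55 = 190.400 and Q₂ = 18074.25/41.55 = 435.000 (equivalently, work directly with expenditure since P cancels).
Midpoint %ΔQ = (18074.25 − 7911.12)/12992.69 = 0.78222; midpoint %ΔI = (89900 − 129440)/109670 = -0.36054.
η = 0.78222 / -0.36054 = -2.170.
η < 0 ⇒ inferior good.

-2.170 (inferior good)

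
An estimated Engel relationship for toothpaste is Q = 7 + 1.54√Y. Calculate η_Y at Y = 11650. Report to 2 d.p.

0.48

At Y = 11650: Q = 173.220.
dQ/dY = 1.54/(2√Y) = 0.00713391 at this income.
η = (dQ/dY)·(Y/Q) = 0.00713391 × (11650/173.220) = 0.48.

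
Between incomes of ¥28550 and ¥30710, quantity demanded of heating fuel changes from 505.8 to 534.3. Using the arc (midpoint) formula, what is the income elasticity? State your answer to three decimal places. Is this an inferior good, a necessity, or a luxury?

0.752 (necessity)

ΔQ = 534.3 − 505.8 = 28.5; midpoint Q̄ = (505.8 + 534.3)/2 = 520.05.
ΔI = 30710 − 28550 = 2160; midpoint Ī = (28550 + 30710)/2 = 29630.
η = (ΔQ/Q̄) ÷ (ΔI/Ī) = (28.5/520.05) ÷ (2160/29630) = 0.752.
0 < η < 1 ⇒ necessity.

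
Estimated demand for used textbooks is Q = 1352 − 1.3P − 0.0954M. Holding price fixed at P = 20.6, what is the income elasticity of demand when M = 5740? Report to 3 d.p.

-0.704

At P = 20.6, M = 5740: Q = 777.624.
Holding P constant, ∂Q/∂M = −0.0954.
η_M = (∂Q/∂M)·(M/Q) = -0.0954 × (5740/777.624) = -0.704.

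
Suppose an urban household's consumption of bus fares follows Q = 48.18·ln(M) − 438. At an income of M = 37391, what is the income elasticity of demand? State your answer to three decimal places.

At M = 37391: Q = 69.296.
dQ/dM = 48.18/M = 0.00128855 at this income.
η = (dQ/dM)·(M/Q) = 0.00128855 × (37391/69.296) = 0.695.

0.695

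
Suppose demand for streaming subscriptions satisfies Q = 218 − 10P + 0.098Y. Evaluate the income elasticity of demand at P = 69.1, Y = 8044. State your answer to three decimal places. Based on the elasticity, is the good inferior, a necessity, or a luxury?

2.500 (luxury)

At P = 69.1, Y = 8044: Q = 315.312.
Holding P constant, ∂Q/∂Y = 0.098.
η_Y = (∂Q/∂Y)·(Y/Q) = 0.098 × (8044/315.312) = 2.500.
Since η > 1, this is a luxury.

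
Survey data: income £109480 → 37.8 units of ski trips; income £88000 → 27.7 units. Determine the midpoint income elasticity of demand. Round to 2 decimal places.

ΔQ = 27.7 − 37.8 = -10.1; midpoint Q̄ = (37.8 + 27.7)/2 = 32.75.
ΔI = 88000 − 109480 = -21480; midpoint Ī = (109480 + 88000)/2 = 98740.
η = (ΔQ/Q̄) ÷ (ΔI/Ī) = (-10.1/32.75) ÷ (-21480/98740) = 1.42.

1.42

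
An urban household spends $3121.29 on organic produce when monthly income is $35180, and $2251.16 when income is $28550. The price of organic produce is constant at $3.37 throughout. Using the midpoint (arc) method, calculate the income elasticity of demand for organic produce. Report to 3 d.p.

1.557

With a constant price, Q₁ = 3121.29/3.37 = 926.199 and Q₂ = 2251.16/3.37 = 668.000 (equivalently, work directly with expenditure since P cancels).
Midpoint %ΔQ = (2251.16 − 3121.29)/2686.23 = -0.32392; midpoint %ΔI = (28550 − 35180)/31865 = -0.20807.
η = -0.32392 / -0.20807 = 1.557.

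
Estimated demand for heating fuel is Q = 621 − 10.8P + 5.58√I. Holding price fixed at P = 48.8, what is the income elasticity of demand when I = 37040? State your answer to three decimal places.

0.460

At P = 48.8, I = 37040: Q = 1167.874.
Holding P constant, ∂Q/∂I = 5.58/(2√I) = 0.0144967.
η_I = (∂Q/∂I)·(I/Q) = 0.0144967 × (37040/1167.874) = 0.460.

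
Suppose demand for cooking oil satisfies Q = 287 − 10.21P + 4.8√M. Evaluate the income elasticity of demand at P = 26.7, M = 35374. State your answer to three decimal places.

0.492

At P = 26.7, M = 35374: Q = 917.176.
Holding P constant, ∂Q/∂M = 4.8/(2√M) = 0.0127605.
η_M = (∂Q/∂M)·(M/Q) = 0.0127605 × (35374/917.176) = 0.492.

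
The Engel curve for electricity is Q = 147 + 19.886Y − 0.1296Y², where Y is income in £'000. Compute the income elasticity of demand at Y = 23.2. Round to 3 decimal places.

0.598

At Y = 23.2: Q = 538.5993.
dQ/dY = 19.886 − 0.2592Y = 13.87256.
η = (dQ/dY)·(Y/Q) = 13.87256 × (23.2/538.5993) = 0.598.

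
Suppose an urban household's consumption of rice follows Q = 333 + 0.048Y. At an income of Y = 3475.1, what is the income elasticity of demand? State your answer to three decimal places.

At Y = 3475.1: Q = 499.805.
dQ/dY = 0.048.
η = (dQ/dY)·(Y/Q) = 0.048 × (3475.1/499.805) = 0.334.

0.334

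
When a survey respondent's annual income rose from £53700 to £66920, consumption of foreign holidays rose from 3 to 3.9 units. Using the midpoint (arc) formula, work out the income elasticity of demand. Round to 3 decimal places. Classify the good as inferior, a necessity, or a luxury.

1.190 (luxury)

ΔQ = 3.9 − 3 = 0.9; midpoint Q̄ = (3 + 3.9)/2 = 3.45.
ΔI = 66920 − 53700 = 13220; midpoint Ī = (53700 + 66920)/2 = 60310.
η = (ΔQ/Q̄) ÷ (ΔI/Ī) = (0.9/3.45) ÷ (13220/60310) = 1.190.
η > 1 ⇒ luxury.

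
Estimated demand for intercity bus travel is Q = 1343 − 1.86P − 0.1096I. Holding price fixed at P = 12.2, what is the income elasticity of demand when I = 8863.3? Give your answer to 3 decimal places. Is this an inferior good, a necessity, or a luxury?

At P = 12.2, I = 8863.3: Q = 348.890.
Holding P constant, ∂Q/∂I = −0.1096.
η_I = (∂Q/∂I)·(I/Q) = -0.1096 × (8863.3/348.890) = -2.784.
Since η < 0, this is an inferior good.

-2.784 (inferior good)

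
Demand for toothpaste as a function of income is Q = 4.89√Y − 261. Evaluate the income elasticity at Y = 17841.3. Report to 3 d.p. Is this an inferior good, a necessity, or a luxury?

0.833 (necessity)

At Y = 17841.3: Q = 392.164.
dQ/dY = 4.89/(2√Y) = 0.0183048 at this income.
η = (dQ/dY)·(Y/Q) = 0.0183048 × (17841.3/392.164) = 0.833.
Since 0 < η < 1, the good is a necessity.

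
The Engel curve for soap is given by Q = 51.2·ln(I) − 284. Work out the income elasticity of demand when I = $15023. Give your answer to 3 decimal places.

0.246

At I = 15023: Q = 208.408.
dQ/dI = 51.2/I = 0.00340811 at this income.
η = (dQ/dI)·(I/Q) = 0.00340811 × (15023/208.408) = 0.246.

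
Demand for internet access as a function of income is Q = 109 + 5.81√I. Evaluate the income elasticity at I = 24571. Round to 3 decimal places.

0.447

At I = 24571: Q = 1019.726.
dQ/dI = 5.81/(2√I) = 0.0185325 at this income.
η = (dQ/dI)·(I/Q) = 0.0185325 × (24571/1019.726) = 0.447.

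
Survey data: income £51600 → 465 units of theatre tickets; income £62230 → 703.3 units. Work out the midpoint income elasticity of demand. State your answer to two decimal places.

2.18

ΔQ = 703.3 − 465 = 238.3; midpoint Q̄ = (465 + 703.3)/2 = 584.15.
ΔI = 62230 − 51600 = 10630; midpoint Ī = (51600 + 62230)/2 = 56915.
η = (ΔQ/Q̄) ÷ (ΔI/Ī) = (238.3/584.15) ÷ (10630/56915) = 2.18.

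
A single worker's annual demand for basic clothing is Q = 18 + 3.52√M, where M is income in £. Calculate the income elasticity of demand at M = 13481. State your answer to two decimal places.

At M = 13481: Q = 426.699.
dQ/dM = 3.52/(2√M) = 0.0151583 at this income.
η = (dQ/dM)·(M/Q) = 0.0151583 × (13481/426.699) = 0.48.

0.48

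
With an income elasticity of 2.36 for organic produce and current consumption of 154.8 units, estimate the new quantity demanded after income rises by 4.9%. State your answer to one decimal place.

172.7

%ΔQ ≈ η × %ΔI = 2.36 × 4.9% = 11.564%.
New Q ≈ 154.8 × (1 + 0.11564) = 172.7.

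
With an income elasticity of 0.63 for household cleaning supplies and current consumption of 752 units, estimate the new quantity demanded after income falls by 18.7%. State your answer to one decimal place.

%ΔQ ≈ η × %ΔI = 0.63 × (-18.7%) = -11.781%.
New Q ≈ 752 × (1 − 0.11781) = 663.4.

663.4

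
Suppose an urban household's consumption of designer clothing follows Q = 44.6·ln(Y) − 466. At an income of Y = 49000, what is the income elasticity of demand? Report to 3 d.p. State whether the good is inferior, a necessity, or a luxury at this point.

At Y = 49000: Q = 15.661.
dQ/dY = 44.6/Y = 0.000910204 at this income.
η = (dQ/dY)·(Y/Q) = 0.000910204 × (49000/15.661) = 2.848.
Since η > 1, the good is a luxury.

2.848 (luxury)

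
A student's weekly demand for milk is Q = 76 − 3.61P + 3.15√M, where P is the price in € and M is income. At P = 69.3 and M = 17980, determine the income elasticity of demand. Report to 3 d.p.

0.851

At P = 69.3, M = 17980: Q = 248.209.
Holding P constant, ∂Q/∂M = 3.15/(2√M) = 0.0117459.
η_M = (∂Q/∂M)·(M/Q) = 0.0117459 × (17980/248.209) = 0.851.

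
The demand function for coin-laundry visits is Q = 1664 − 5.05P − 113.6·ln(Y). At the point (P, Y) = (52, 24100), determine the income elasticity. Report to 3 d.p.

-0.445

At P = 52, Y = 24100: Q = 255.180.
Holding P constant, ∂Q/∂Y = -113.6/Y = -0.00471369.
η_Y = (∂Q/∂Y)·(Y/Q) = -0.00471369 × (24100/255.180) = -0.445.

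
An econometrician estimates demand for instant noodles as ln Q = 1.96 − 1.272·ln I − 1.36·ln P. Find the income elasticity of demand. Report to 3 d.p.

-1.272

In a log-linear demand, the coefficient on ln I is the income elasticity.
So η = -1.272.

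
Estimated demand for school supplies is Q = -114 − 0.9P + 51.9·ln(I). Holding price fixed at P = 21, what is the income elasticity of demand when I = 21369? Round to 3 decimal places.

0.135

At P = 21, I = 21369: Q = 384.527.
Holding P constant, ∂Q/∂I = 51.9/I = 0.00242875.
η_I = (∂Q/∂I)·(I/Q) = 0.00242875 × (21369/384.527) = 0.135.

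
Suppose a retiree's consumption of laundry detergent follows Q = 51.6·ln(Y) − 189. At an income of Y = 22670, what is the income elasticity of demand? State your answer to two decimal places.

0.16

At Y = 22670: Q = 328.486.
dQ/dY = 51.6/Y = 0.00227614 at this income.
η = (dQ/dY)·(Y/Q) = 0.00227614 × (22670/328.486) = 0.16.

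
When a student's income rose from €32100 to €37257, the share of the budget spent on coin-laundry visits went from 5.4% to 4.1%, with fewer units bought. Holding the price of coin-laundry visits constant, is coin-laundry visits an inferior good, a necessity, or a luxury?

Quantity demanded falls as income rises, so η < 0.

inferior good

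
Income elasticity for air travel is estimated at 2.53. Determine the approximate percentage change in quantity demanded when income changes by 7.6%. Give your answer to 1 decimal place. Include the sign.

%ΔQ ≈ η × %ΔI = 2.53 × 7.6% = 19.2%.

19.2%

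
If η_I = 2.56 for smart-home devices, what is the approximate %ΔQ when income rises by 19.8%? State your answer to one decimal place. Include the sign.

50.7%

%ΔQ ≈ η × %ΔI = 2.56 × 19.8% = 50.7%.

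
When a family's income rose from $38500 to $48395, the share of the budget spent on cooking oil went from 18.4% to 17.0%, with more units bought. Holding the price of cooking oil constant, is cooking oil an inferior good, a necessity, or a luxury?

necessity

Quantity rises but the budget share falls as income rises, so 0 < η < 1.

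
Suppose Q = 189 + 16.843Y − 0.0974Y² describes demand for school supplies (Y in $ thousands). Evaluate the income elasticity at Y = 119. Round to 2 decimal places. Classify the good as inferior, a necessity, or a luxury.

At Y = 119: Q = 814.0356.
dQ/dY = 16.843 − 0.1948Y = -6.33820.
η = (dQ/dY)·(Y/Q) = -6.33820 × (119/814.0356) = -0.93.
η < 0 ⇒ inferior good.

-0.93 (inferior good)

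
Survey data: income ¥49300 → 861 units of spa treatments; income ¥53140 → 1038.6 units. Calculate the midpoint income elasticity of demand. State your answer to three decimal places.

2.494

ΔQ = 1038.6 − 861 = 177.6; midpoint Q̄ = (861 + 1038.6)/2 = 949.8.
ΔI = 53140 − 49300 = 3840; midpoint Ī = (49300 + 53140)/2 = 51220.
η = (ΔQ/Q̄) ÷ (ΔI/Ī) = (177.6/949.8) ÷ (3840/51220) = 2.494.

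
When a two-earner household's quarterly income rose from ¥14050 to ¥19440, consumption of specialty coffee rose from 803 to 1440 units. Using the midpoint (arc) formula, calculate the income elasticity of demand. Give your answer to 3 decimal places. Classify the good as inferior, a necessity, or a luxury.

1.765 (luxury)

ΔQ = 1440 − 803 = 637; midpoint Q̄ = (803 + 1440)/2 = 1121.5.
ΔI = 19440 − 14050 = 5390; midpoint Ī = (14050 + 19440)/2 = 16745.
η = (ΔQ/Q̄) ÷ (ΔI/Ī) = (637/1121.5) ÷ (5390/16745) = 1.765.
η > 1 ⇒ luxury.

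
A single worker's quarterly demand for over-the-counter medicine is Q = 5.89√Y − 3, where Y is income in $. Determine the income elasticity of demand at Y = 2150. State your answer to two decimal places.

0.51

At Y = 2150: Q = 270.108.
dQ/dY = 5.89/(2√Y) = 0.0635135 at this income.
η = (dQ/dY)·(Y/Q) = 0.0635135 × (2150/270.108) = 0.51.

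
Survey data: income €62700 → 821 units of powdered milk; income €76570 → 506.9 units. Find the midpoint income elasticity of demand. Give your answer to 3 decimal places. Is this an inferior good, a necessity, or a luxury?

-2.375 (inferior good)

ΔQ = 506.9 − 821 = -314.1; midpoint Q̄ = (821 + 506.9)/2 = 663.95.
ΔI = 76570 − 62700 = 13870; midpoint Ī = (62700 + 76570)/2 = 69635.
η = (ΔQ/Q̄) ÷ (ΔI/Ī) = (-314.1/663.95) ÷ (13870/69635) = -2.375.
η < 0 ⇒ inferior good.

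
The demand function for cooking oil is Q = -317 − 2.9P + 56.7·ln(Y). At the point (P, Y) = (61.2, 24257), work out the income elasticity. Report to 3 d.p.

0.727

At P = 61.2, Y = 24257: Q = 77.989.
Holding P constant, ∂Q/∂Y = 56.7/Y = 0.00233747.
η_Y = (∂Q/∂Y)·(Y/Q) = 0.00233747 × (24257/77.989) = 0.727.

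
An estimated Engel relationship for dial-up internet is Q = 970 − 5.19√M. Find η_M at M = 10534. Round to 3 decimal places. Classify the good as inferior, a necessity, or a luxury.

-0.609 (inferior good)

At M = 10534: Q = 437.323.
dQ/dM = -5.19/(2√M) = -0.0252837 at this income.
η = (dQ/dM)·(M/Q) = -0.0252837 × (10534/437.323) = -0.609.
Since η < 0, the good is an inferior good.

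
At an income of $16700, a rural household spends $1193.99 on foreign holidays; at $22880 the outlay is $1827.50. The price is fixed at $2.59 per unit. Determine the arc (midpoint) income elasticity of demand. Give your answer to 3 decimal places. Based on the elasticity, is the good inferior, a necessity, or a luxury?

With a constant price, Q₁ = 1193.99/2.59 = 461.000 and Q₂ = 1827.50/2.59 = 705.598 (equivalently, work directly with expenditure since P cancels).
Midpoint %ΔQ = (1827.50 − 1193.99)/1510.75 = 0.41934; midpoint %ΔI = (22880 − 16700)/19790 = 0.31228.
η = 0.41934 / 0.31228 = 1.343.
η > 1 ⇒ luxury.

1.343 (luxury)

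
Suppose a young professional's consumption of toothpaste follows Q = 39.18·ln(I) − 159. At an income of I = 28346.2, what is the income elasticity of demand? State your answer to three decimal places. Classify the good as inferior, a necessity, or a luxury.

0.161 (necessity)

At I = 28346.2: Q = 242.683.
dQ/dI = 39.18/I = 0.0013822 at this income.
η = (dQ/dI)·(I/Q) = 0.0013822 × (28346.2/242.683) = 0.161.
Since 0 < η < 1, the good is a necessity.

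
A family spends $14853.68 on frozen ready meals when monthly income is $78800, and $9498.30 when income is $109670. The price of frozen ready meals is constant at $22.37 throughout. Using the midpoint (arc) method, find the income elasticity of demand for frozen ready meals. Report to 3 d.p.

-1.343

With a constant price, Q₁ = 14853.68/22.37 = 664.000 and Q₂ = 9498.30/22.37 = 424.600 (equivalently, work directly with expenditure since P cancels).
Midpoint %ΔQ = (9498.30 − 14853.68)/12175.99 = -0.43983; midpoint %ΔI = (109670 − 78800)/94235 = 0.32759.
η = -0.43983 / 0.32759 = -1.343.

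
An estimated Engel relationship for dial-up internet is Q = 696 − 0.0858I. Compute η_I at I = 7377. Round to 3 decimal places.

-10.038

At I = 7377: Q = 63.053.
dQ/dI = −0.0858.
η = (dQ/dI)·(I/Q) = -0.0858 × (7377/63.053) = -10.038.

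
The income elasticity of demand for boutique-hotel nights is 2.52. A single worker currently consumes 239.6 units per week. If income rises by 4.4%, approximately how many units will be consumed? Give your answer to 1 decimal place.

266.2

%ΔQ ≈ η × %ΔI = 2.52 × 4.4% = 11.088%.
New Q ≈ 239.6 × (1 + 0.11088) = 266.2.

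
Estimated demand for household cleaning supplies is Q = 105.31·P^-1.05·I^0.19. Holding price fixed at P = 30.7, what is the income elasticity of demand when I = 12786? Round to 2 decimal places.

For a multiplicative demand Q = A·P^α·I^β, the income elasticity is β everywhere.
Here β = 0.19, so η = 0.19.

0.19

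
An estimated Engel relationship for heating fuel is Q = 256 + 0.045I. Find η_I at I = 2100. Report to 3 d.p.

At I = 2100: Q = 350.500.
dQ/dI = 0.045.
η = (dQ/dI)·(I/Q) = 0.045 × (2100/350.500) = 0.270.

0.270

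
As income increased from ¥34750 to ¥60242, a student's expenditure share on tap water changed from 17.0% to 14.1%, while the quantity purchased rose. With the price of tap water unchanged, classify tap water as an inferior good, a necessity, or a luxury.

Quantity rises but the budget share falls as income rises, so 0 < η < 1.

necessity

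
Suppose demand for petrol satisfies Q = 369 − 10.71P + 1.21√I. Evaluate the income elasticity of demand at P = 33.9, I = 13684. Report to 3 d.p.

At P = 33.9, I = 13684: Q = 147.475.
Holding P constant, ∂Q/∂I = 1.21/(2√I) = 0.00517188.
η_I = (∂Q/∂I)·(I/Q) = 0.00517188 × (13684/147.475) = 0.480.

0.480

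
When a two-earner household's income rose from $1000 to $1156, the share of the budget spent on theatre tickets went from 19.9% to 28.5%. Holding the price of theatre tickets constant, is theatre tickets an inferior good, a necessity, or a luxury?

The budget share rises as income rises, so η > 1.

luxury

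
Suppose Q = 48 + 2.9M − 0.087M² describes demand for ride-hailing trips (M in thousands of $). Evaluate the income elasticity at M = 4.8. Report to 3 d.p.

0.165

At M = 4.8: Q = 59.9155.
dQ/dM = 2.9 − 0.174M = 2.06480.
η = (dQ/dM)·(M/Q) = 2.06480 × (4.8/59.9155) = 0.165.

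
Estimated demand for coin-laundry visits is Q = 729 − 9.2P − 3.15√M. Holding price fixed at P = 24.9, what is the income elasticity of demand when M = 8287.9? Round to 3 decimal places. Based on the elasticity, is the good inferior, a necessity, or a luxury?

At P = 24.9, M = 8287.9: Q = 213.151.
Holding P constant, ∂Q/∂M = -3.15/(2√M) = -0.0173005.
η_M = (∂Q/∂M)·(M/Q) = -0.0173005 × (8287.9/213.151) = -0.673.
Since η < 0, this is an inferior good.

-0.673 (inferior good)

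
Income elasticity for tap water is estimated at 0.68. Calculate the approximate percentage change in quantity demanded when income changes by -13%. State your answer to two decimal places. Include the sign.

%ΔQ ≈ η × %ΔI = 0.68 × (-13%) = -8.84%.

-8.84%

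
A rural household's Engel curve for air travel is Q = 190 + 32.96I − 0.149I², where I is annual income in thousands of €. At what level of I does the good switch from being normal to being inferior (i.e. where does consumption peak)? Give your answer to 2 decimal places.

110.60

dQ/dI = 32.96 − 0.298I.
The good is inferior where dQ/dI < 0. Setting dQ/dI = 0 gives I = 32.96 / 0.298 = 110.60.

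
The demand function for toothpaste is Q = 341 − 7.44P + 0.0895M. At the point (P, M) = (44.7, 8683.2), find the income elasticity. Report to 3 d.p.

0.989

At P = 44.7, M = 8683.2: Q = 785.578.
Holding P constant, ∂Q/∂M = 0.0895.
η_M = (∂Q/∂M)·(M/Q) = 0.0895 × (8683.2/785.578) = 0.989.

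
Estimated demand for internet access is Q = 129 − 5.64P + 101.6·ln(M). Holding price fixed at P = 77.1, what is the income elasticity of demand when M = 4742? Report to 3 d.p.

0.183

At P = 77.1, M = 4742: Q = 554.120.
Holding P constant, ∂Q/∂M = 101.6/M = 0.0214256.
η_M = (∂Q/∂M)·(M/Q) = 0.0214256 × (4742/554.120) = 0.183.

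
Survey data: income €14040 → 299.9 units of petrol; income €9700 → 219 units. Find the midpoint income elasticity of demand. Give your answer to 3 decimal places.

ΔQ = 219 − 299.9 = -80.9; midpoint Q̄ = (299.9 + 219)/2 = 259.45.
ΔI = 9700 − 14040 = -4340; midpoint Ī = (14040 + 9700)/2 = 11870.
η = (ΔQ/Q̄) ÷ (ΔI/Ī) = (-80.9/259.45) ÷ (-4340/11870) = 0.853.

0.853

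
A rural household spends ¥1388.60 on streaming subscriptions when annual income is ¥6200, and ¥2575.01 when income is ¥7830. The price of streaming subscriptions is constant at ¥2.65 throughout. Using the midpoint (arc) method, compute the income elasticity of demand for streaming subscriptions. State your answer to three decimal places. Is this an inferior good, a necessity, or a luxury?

With a constant price, Q₁ = 1388.60/2.65 = 524.000 and Q₂ = 2575.01/2.65 = 971.702 (equivalently, work directly with expenditure since P cancels).
Midpoint %ΔQ = (2575.01 − 1388.60)/1981.81 = 0.59865; midpoint %ΔI = (7830 − 6200)/7015 = 0.23236.
η = 0.59865 / 0.23236 = 2.576.
η > 1 ⇒ luxury.

2.576 (luxury)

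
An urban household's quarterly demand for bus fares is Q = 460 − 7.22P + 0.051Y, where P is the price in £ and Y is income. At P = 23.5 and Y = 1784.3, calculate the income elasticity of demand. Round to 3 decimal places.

0.239

At P = 23.5, Y = 1784.3: Q = 381.329.
Holding P constant, ∂Q/∂Y = 0.051.
η_Y = (∂Q/∂Y)·(Y/Q) = 0.051 × (1784.3/381.329) = 0.239.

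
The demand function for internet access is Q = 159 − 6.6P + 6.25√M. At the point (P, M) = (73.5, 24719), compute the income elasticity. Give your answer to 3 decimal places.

0.748

At P = 73.5, M = 24719: Q = 656.542.
Holding P constant, ∂Q/∂M = 6.25/(2√M) = 0.0198763.
η_M = (∂Q/∂M)·(M/Q) = 0.0198763 × (24719/656.542) = 0.748.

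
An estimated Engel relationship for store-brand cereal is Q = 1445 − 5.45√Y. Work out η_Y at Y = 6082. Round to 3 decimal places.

At Y = 6082: Q = 1019.970.
dQ/dY = -5.45/(2√Y) = -0.0349416 at this income.
η = (dQ/dY)·(Y/Q) = -0.0349416 × (6082/1019.970) = -0.208.

-0.208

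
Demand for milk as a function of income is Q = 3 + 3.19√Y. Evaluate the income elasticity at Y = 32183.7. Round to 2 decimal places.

0.50

At Y = 32183.7: Q = 575.280.
dQ/dY = 3.19/(2√Y) = 0.00889084 at this income.
η = (dQ/dY)·(Y/Q) = 0.00889084 × (32183.7/575.280) = 0.50.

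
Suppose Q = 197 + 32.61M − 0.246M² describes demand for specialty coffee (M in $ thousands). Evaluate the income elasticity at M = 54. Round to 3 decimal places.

At M = 54: Q = 1240.6040.
dQ/dM = 32.61 − 0.492M = 6.04200.
η = (dQ/dM)·(M/Q) = 6.04200 × (54/1240.6040) = 0.263.

0.263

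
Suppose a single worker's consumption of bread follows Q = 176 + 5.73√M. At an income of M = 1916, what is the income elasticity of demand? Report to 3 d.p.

At M = 1916: Q = 426.814.
dQ/dM = 5.73/(2√M) = 0.0654526 at this income.
η = (dQ/dM)·(M/Q) = 0.0654526 × (1916/426.814) = 0.294.

0.294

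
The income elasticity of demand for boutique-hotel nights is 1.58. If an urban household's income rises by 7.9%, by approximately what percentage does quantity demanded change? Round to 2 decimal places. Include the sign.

%ΔQ ≈ η × %ΔI = 1.58 × 7.9% = 12.48%.

12.48%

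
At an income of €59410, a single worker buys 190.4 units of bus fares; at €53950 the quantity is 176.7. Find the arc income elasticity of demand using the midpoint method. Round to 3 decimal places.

ΔQ = 176.7 − 190.4 = -13.7; midpoint Q̄ = (190.4 + 176.7)/2 = 183.55.
ΔI = 53950 − 59410 = -5460; midpoint Ī = (59410 + 53950)/2 = 56680.
η = (ΔQ/Q̄) ÷ (ΔI/Ī) = (-13.7/183.55) ÷ (-5460/56680) = 0.775.

0.775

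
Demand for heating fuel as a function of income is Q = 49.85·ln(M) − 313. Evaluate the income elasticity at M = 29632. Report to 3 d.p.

0.249

At M = 29632: Q = 200.286.
dQ/dM = 49.85/M = 0.0016823 at this income.
η = (dQ/dM)·(M/Q) = 0.0016823 × (29632/200.286) = 0.249.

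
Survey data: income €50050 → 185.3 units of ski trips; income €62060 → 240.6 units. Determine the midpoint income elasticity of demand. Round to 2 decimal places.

ΔQ = 240.6 − 185.3 = 55.3; midpoint Q̄ = (185.3 + 240.6)/2 = 212.95.
ΔI = 62060 − 50050 = 12010; midpoint Ī = (50050 + 62060)/2 = 56055.
η = (ΔQ/Q̄) ÷ (ΔI/Ī) = (55.3/212.95) ÷ (12010/56055) = 1.21.

1.21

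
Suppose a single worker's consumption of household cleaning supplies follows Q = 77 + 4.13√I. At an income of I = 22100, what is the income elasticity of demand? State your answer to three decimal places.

0.444

At I = 22100: Q = 690.969.
dQ/dI = 4.13/(2√I) = 0.0138907 at this income.
η = (dQ/dI)·(I/Q) = 0.0138907 × (22100/690.969) = 0.444.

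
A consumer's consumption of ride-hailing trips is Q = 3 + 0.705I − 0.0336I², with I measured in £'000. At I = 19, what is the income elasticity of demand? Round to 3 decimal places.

-2.547

At I = 19: Q = 4.2654.
dQ/dI = 0.705 − 0.0672I = -0.57180.
η = (dQ/dI)·(I/Q) = -0.57180 × (19/4.2654) = -2.547.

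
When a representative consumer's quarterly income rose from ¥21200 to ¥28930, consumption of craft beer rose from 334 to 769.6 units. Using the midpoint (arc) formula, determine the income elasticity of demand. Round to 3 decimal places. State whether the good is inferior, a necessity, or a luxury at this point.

ΔQ = 769.6 − 334 = 435.6; midpoint Q̄ = (334 + 769.6)/2 = 551.8.
ΔI = 28930 − 21200 = 7730; midpoint Ī = (21200 + 28930)/2 = 25065.
η = (ΔQ/Q̄) ÷ (ΔI/Ī) = (435.6/551.8) ÷ (7730/25065) = 2.560.
η > 1 ⇒ luxury.

2.560 (luxury)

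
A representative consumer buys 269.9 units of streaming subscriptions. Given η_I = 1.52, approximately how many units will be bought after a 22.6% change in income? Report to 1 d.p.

%ΔQ ≈ η × %ΔI = 1.52 × 22.6% = 34.352%.
New Q ≈ 269.9 × (1 + 0.34352) = 362.6.

362.6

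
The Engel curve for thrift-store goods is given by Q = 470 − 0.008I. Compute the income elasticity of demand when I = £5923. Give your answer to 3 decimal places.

-0.112

At I = 5923: Q = 422.616.
dQ/dI = −0.008.
η = (dQ/dI)·(I/Q) = -0.008 × (5923/422.616) = -0.112.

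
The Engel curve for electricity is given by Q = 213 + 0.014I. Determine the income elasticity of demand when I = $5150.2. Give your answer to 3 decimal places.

0.253

At I = 5150.2: Q = 285.103.
dQ/dI = 0.014.
η = (dQ/dI)·(I/Q) = 0.014 × (5150.2/285.103) = 0.253.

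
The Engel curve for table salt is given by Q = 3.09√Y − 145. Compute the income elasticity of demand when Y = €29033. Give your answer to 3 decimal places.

0.690

At Y = 29033: Q = 381.507.
dQ/dY = 3.09/(2√Y) = 0.00906739 at this income.
η = (dQ/dY)·(Y/Q) = 0.00906739 × (29033/381.507) = 0.690.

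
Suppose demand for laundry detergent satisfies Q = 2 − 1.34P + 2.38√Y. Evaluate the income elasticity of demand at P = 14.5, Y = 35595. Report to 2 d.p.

0.52

At P = 14.5, Y = 35595: Q = 431.596.
Holding P constant, ∂Q/∂Y = 2.38/(2√Y) = 0.00630743.
η_Y = (∂Q/∂Y)·(Y/Q) = 0.00630743 × (35595/431.596) = 0.52.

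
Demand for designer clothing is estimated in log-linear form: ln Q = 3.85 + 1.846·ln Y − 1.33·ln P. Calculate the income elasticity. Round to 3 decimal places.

In a log-linear demand, the coefficient on ln Y is the income elasticity.
So η = 1.846.

1.846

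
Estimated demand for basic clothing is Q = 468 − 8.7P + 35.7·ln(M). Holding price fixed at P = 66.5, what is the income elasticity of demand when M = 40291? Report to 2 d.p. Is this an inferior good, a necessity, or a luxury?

0.13 (necessity)

At P = 66.5, M = 40291: Q = 268.009.
Holding P constant, ∂Q/∂M = 35.7/M = 0.000886054.
η_M = (∂Q/∂M)·(M/Q) = 0.000886054 × (40291/268.009) = 0.13.
Since 0 < η < 1, this is a necessity.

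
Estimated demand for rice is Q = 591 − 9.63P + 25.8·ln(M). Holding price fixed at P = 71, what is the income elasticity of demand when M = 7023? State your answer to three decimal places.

0.190

At P = 71, M = 7023: Q = 135.779.
Holding P constant, ∂Q/∂M = 25.8/M = 0.00367364.
η_M = (∂Q/∂M)·(M/Q) = 0.00367364 × (7023/135.779) = 0.190.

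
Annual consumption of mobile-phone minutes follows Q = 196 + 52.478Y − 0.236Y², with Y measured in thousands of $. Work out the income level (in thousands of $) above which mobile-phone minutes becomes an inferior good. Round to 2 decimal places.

dQ/dY = 52.478 − 0.472Y.
The good is inferior where dQ/dY < 0. Setting dQ/dY = 0 gives Y = 52.478 / 0.472 = 111.18.

111.18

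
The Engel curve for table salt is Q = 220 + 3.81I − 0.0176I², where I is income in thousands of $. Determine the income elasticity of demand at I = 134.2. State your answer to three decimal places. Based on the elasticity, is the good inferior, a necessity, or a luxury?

-0.296 (inferior good)

At I = 134.2: Q = 414.3323.
dQ/dI = 3.81 − 0.0352I = -0.91384.
η = (dQ/dI)·(I/Q) = -0.91384 × (134.2/414.3323) = -0.296.
η < 0 ⇒ inferior good.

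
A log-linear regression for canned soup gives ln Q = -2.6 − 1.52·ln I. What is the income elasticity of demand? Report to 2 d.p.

-1.52

In a log-linear demand, the coefficient on ln I is the income elasticity.
So η = -1.52.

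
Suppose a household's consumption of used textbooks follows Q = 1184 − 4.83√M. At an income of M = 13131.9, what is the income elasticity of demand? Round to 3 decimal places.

-0.439

At M = 13131.9: Q = 630.509.
dQ/dM = -4.83/(2√M) = -0.0210743 at this income.
η = (dQ/dM)·(M/Q) = -0.0210743 × (13131.9/630.509) = -0.439.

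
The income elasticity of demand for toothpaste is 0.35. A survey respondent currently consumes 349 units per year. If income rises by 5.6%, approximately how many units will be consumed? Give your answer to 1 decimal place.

%ΔQ ≈ η × %ΔI = 0.35 × 5.6% = 1.96%.
New Q ≈ 349 × (1 + 0.0196) = 355.8.

355.8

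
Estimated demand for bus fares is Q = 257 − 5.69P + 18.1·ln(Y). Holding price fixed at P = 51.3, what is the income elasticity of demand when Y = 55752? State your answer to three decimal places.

At P = 51.3, Y = 55752: Q = 162.912.
Holding P constant, ∂Q/∂Y = 18.1/Y = 0.000324652.
η_Y = (∂Q/∂Y)·(Y/Q) = 0.000324652 × (55752/162.912) = 0.111.

0.111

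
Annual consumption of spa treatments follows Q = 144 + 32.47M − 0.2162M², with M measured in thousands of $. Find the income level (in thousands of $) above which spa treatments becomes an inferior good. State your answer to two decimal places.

dQ/dM = 32.47 − 0.4324M.
The good is inferior where dQ/dM < 0. Setting dQ/dM = 0 gives M = 32.47 / 0.4324 = 75.09.

75.09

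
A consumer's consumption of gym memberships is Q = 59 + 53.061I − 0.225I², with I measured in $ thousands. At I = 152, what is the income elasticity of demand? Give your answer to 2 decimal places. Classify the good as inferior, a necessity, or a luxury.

At I = 152: Q = 2925.8720.
dQ/dI = 53.061 − 0.45I = -15.33900.
η = (dQ/dI)·(I/Q) = -15.33900 × (152/2925.8720) = -0.80.
η < 0 ⇒ inferior good.

-0.80 (inferior good)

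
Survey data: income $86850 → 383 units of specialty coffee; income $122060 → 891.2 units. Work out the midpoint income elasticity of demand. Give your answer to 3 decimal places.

ΔQ = 891.2 − 383 = 508.2; midpoint Q̄ = (383 + 891.2)/2 = 637.1.
ΔI = 122060 − 86850 = 35210; midpoint Ī = (86850 + 122060)/2 = 104455.
η = (ΔQ/Q̄) ÷ (ΔI/Ī) = (508.2/637.1) ÷ (35210/104455) = 2.366.

2.366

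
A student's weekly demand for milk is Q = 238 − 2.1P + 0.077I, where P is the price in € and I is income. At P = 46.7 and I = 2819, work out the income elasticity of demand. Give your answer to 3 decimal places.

At P = 46.7, I = 2819: Q = 356.993.
Holding P constant, ∂Q/∂I = 0.077.
η_I = (∂Q/∂I)·(I/Q) = 0.077 × (2819/356.993) = 0.608.

0.608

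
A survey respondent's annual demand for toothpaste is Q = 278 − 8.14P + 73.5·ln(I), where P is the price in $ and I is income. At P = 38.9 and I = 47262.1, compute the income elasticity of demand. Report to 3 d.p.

At P = 38.9, I = 47262.1: Q = 752.469.
Holding P constant, ∂Q/∂I = 73.5/I = 0.00155516.
η_I = (∂Q/∂I)·(I/Q) = 0.00155516 × (47262.1/752.469) = 0.098.

0.098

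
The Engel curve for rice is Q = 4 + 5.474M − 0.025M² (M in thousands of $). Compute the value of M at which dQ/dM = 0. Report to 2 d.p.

dQ/dM = 5.474 − 0.05M.
The good is inferior where dQ/dM < 0. Setting dQ/dM = 0 gives M = 5.474 / 0.05 = 109.48.

109.48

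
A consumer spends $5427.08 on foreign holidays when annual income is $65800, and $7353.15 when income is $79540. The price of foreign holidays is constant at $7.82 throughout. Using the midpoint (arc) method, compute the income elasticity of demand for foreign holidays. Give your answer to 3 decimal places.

With a constant price, Q₁ = 5427.08/7.82 = 694.000 and Q₂ = 7353.15/7.82 = 940.301 (equivalently, work directly with expenditure since P cancels).
Midpoint %ΔQ = (7353.15 − 5427.08)/6390.12 = 0.30141; midpoint %ΔI = (79540 − 65800)/72670 = 0.18907.
η = 0.30141 / 0.18907 = 1.594.

1.594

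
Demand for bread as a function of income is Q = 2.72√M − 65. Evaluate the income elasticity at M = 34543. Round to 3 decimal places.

At M = 34543: Q = 440.532.
dQ/dM = 2.72/(2√M) = 0.00731744 at this income.
η = (dQ/dM)·(M/Q) = 0.00731744 × (34543/440.532) = 0.574.

0.574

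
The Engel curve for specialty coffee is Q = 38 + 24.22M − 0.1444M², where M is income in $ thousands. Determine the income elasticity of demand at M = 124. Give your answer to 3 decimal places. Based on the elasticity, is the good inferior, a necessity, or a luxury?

At M = 124: Q = 820.9856.
dQ/dM = 24.22 − 0.2888M = -11.59120.
η = (dQ/dM)·(M/Q) = -11.59120 × (124/820.9856) = -1.751.
η < 0 ⇒ inferior good.

-1.751 (inferior good)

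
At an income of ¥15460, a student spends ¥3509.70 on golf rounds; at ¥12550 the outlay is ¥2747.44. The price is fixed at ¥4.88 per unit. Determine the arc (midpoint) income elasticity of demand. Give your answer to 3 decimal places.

1.173

With a constant price, Q₁ = 3509.70/4.88 = 719.201 and Q₂ = 2747.44/4.88 = 563.000 (equivalently, work directly with expenditure since P cancels).
Midpoint %ΔQ = (2747.44 − 3509.70)/3128.57 = -0.24364; midpoint %ΔI = (12550 − 15460)/14005 = -0.20778.
η = -0.24364 / -0.20778 = 1.173.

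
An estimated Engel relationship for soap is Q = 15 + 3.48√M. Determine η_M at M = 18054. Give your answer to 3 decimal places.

0.484

At M = 18054: Q = 482.591.
dQ/dM = 3.48/(2√M) = 0.0129498 at this income.
η = (dQ/dM)·(M/Q) = 0.0129498 × (18054/482.591) = 0.484.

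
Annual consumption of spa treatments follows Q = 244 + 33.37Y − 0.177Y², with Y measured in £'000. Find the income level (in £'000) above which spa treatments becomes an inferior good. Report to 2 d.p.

94.27

dQ/dY = 33.37 − 0.354Y.
The good is inferior where dQ/dY < 0. Setting dQ/dY = 0 gives Y = 33.37 / 0.354 = 94.27.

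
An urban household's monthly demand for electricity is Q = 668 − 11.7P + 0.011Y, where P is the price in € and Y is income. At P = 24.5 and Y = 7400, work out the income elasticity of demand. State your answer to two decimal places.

At P = 24.5, Y = 7400: Q = 462.750.
Holding P constant, ∂Q/∂Y = 0.011.
η_Y = (∂Q/∂Y)·(Y/Q) = 0.011 × (7400/462.750) = 0.18.

0.18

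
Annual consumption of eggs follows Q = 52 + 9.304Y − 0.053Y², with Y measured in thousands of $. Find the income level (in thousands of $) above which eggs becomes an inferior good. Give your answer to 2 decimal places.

dQ/dY = 9.304 − 0.106Y.
The good is inferior where dQ/dY < 0. Setting dQ/dY = 0 gives Y = 9.304 / 0.106 = 87.77.

87.77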